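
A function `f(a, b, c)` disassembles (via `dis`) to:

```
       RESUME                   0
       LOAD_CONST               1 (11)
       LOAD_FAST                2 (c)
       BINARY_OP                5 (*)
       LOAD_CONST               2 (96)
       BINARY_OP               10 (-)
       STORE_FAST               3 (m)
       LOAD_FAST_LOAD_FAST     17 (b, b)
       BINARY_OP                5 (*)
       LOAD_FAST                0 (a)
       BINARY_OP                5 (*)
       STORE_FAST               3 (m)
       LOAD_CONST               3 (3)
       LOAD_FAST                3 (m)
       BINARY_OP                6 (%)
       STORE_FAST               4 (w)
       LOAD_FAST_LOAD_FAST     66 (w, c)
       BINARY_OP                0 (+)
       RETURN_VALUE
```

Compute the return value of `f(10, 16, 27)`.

30

LOAD_CONST → push 11. Stack: [11]
LOAD_FAST c → push 27. Stack: [11, 27]
BINARY_OP * → 11 * 27 = 297. Stack: [297]
LOAD_CONST → push 96. Stack: [297, 96]
BINARY_OP - → 297 - 96 = 201. Stack: [201]
STORE_FAST m → m=201. Stack: []
LOAD_FAST_LOAD_FAST b,b → push 16,16. Stack: [16, 16]
BINARY_OP * → 16 * 16 = 256. Stack: [256]
LOAD_FAST a → push 10. Stack: [256, 10]
BINARY_OP * → 256 * 10 = 2560. Stack: [2560]
STORE_FAST m → m=2560. Stack: []
LOAD_CONST → push 3. Stack: [3]
LOAD_FAST m → push 2560. Stack: [3, 2560]
BINARY_OP % → 3 % 2560 = 3. Stack: [3]
STORE_FAST w → w=3. Stack: []
LOAD_FAST_LOAD_FAST w,c → push 3,27. Stack: [3, 27]
BINARY_OP + → 3 + 27 = 30. Stack: [30]
RETURN_VALUE → return 30.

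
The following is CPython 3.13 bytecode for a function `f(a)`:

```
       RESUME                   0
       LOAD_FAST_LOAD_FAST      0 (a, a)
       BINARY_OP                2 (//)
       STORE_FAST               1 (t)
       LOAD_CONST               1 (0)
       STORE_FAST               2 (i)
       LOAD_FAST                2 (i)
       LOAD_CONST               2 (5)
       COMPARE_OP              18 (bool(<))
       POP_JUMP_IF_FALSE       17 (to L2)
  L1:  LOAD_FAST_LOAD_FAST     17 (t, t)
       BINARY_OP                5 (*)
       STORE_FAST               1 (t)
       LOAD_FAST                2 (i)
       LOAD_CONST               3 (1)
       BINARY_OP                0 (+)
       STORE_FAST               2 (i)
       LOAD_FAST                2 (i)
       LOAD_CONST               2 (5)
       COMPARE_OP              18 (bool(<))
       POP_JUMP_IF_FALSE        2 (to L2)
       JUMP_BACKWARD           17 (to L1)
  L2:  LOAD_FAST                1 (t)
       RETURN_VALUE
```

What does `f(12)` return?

LOAD_FAST_LOAD_FAST a,a → push 12,12. Stack: [12, 12]
BINARY_OP // → 12 // 12 = 1. Stack: [1]
STORE_FAST t → t=1. Stack: []
LOAD_CONST → push 0. Stack: [0]
STORE_FAST i → i=0. Stack: []
LOAD_FAST i → push 0. Stack: [0]
LOAD_CONST → push 5. Stack: [0, 5]
COMPARE_OP bool(<) → 0 vs 5 = True. Stack: [True]
POP_JUMP_IF_FALSE → pop True; no jump. Stack: []
LOAD_FAST_LOAD_FAST t,t → push 1,1. Stack: [1, 1]
BINARY_OP * → 1 * 1 = 1. Stack: [1]
STORE_FAST t → t=1. Stack: []
LOAD_FAST i → push 0. Stack: [0]
LOAD_CONST → push 1. Stack: [0, 1]
BINARY_OP + → 0 + 1 = 1. Stack: [1]
STORE_FAST i → i=1. Stack: []
LOAD_FAST i → push 1. Stack: [1]
LOAD_CONST → push 5. Stack: [1, 5]
COMPARE_OP bool(<) → 1 vs 5 = True. Stack: [True]
POP_JUMP_IF_FALSE → pop True; no jump. Stack: []
LOAD_FAST_LOAD_FAST t,t → push 1,1. Stack: [1, 1]
BINARY_OP * → 1 * 1 = 1. Stack: [1]
STORE_FAST t → t=1. Stack: []
LOAD_FAST i → push 1. Stack: [1]
LOAD_CONST → push 1. Stack: [1, 1]
BINARY_OP + → 1 + 1 = 2. Stack: [2]
STORE_FAST i → i=2. Stack: []
LOAD_FAST i → push 2. Stack: [2]
LOAD_CONST → push 5. Stack: [2, 5]
COMPARE_OP bool(<) → 2 vs 5 = True. Stack: [True]
POP_JUMP_IF_FALSE → pop True; no jump. Stack: []
LOAD_FAST_LOAD_FAST t,t → push 1,1. Stack: [1, 1]
BINARY_OP * → 1 * 1 = 1. Stack: [1]
STORE_FAST t → t=1. Stack: []
LOAD_FAST i → push 2. Stack: [2]
LOAD_CONST → push 1. Stack: [2, 1]
BINARY_OP + → 2 + 1 = 3. Stack: [3]
STORE_FAST i → i=3. Stack: []
LOAD_FAST i → push 3. Stack: [3]
LOAD_CONST → push 5. Stack: [3, 5]
COMPARE_OP bool(<) → 3 vs 5 = True. Stack: [True]
POP_JUMP_IF_FALSE → pop True; no jump. Stack: []
LOAD_FAST_LOAD_FAST t,t → push 1,1. Stack: [1, 1]
BINARY_OP * → 1 * 1 = 1. Stack: [1]
STORE_FAST t → t=1. Stack: []
LOAD_FAST i → push 3. Stack: [3]
LOAD_CONST → push 1. Stack: [3, 1]
BINARY_OP + → 3 + 1 = 4. Stack: [4]
STORE_FAST i → i=4. Stack: []
LOAD_FAST i → push 4. Stack: [4]
LOAD_CONST → push 5. Stack: [4, 5]
COMPARE_OP bool(<) → 4 vs 5 = True. Stack: [True]
POP_JUMP_IF_FALSE → pop True; no jump. Stack: []
LOAD_FAST_LOAD_FAST t,t → push 1,1. Stack: [1, 1]
BINARY_OP * → 1 * 1 = 1. Stack: [1]
STORE_FAST t → t=1. Stack: []
LOAD_FAST i → push 4. Stack: [4]
LOAD_CONST → push 1. Stack: [4, 1]
BINARY_OP + → 4 + 1 = 5. Stack: [5]
STORE_FAST i → i=5. Stack: []
LOAD_FAST i → push 5. Stack: [5]
LOAD_CONST → push 5. Stack: [5, 5]
COMPARE_OP bool(<) → 5 vs 5 = False. Stack: [False]
POP_JUMP_IF_FALSE → pop False; jump. Stack: []
LOAD_FAST t → push 1. Stack: [1]
RETURN_VALUE → return 1.

1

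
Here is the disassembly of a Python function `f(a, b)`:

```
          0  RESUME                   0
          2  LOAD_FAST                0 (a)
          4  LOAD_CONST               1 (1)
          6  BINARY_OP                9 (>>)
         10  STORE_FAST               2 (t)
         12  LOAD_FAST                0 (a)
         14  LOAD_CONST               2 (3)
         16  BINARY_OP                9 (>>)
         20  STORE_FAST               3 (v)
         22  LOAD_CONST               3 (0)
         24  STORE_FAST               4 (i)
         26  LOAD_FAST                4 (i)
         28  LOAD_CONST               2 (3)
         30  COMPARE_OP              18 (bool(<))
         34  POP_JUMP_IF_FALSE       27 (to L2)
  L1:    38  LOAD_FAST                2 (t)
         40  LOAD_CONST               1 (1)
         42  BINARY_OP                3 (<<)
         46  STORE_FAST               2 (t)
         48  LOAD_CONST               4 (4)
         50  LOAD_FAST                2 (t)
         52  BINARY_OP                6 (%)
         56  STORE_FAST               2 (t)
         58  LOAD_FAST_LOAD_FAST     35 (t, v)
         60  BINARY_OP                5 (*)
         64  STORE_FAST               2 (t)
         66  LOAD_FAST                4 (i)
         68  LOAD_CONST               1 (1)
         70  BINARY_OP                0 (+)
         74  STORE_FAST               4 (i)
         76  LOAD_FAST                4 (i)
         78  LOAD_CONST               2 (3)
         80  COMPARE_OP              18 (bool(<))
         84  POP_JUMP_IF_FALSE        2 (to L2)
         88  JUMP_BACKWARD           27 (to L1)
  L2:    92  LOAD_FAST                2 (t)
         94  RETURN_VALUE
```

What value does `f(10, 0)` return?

4

LOAD_FAST a → push 10
LOAD_CONST → push 1
BINARY_OP >> → 10 >> 1 = 5
STORE_FAST t → t=5
LOAD_FAST a → push 10
LOAD_CONST → push 3
BINARY_OP >> → 10 >> 3 = 1
STORE_FAST v → v=1
LOAD_CONST → push 0
STORE_FAST i → i=0
LOAD_FAST i → push 0
LOAD_CONST → push 3
COMPARE_OP bool(<) → 0 vs 3 = True
POP_JUMP_IF_FALSE → pop True; no jump
LOAD_FAST t → push 5
LOAD_CONST → push 1
BINARY_OP << → 5 << 1 = 10
STORE_FAST t → t=10
LOAD_CONST → push 4
LOAD_FAST t → push 10
BINARY_OP % → 4 % 10 = 4
STORE_FAST t → t=4
LOAD_FAST_LOAD_FAST t,v → push 4,1
BINARY_OP * → 4 * 1 = 4
STORE_FAST t → t=4
LOAD_FAST i → push 0
LOAD_CONST → push 1
BINARY_OP + → 0 + 1 = 1
STORE_FAST i → i=1
LOAD_FAST i → push 1
LOAD_CONST → push 3
COMPARE_OP bool(<) → 1 vs 3 = True
POP_JUMP_IF_FALSE → pop True; no jump
LOAD_FAST t → push 4
LOAD_CONST → push 1
BINARY_OP << → 4 << 1 = 8
STORE_FAST t → t=8
LOAD_CONST → push 4
LOAD_FAST t → push 8
BINARY_OP % → 4 % 8 = 4
STORE_FAST t → t=4
LOAD_FAST_LOAD_FAST t,v → push 4,1
BINARY_OP * → 4 * 1 = 4
STORE_FAST t → t=4
LOAD_FAST i → push 1
LOAD_CONST → push 1
BINARY_OP + → 1 + 1 = 2
STORE_FAST i → i=2
LOAD_FAST i → push 2
LOAD_CONST → push 3
COMPARE_OP bool(<) → 2 vs 3 = True
POP_JUMP_IF_FALSE → pop True; no jump
LOAD_FAST t → push 4
LOAD_CONST → push 1
BINARY_OP << → 4 << 1 = 8
STORE_FAST t → t=8
LOAD_CONST → push 4
LOAD_FAST t → push 8
BINARY_OP % → 4 % 8 = 4
STORE_FAST t → t=4
LOAD_FAST_LOAD_FAST t,v → push 4,1
BINARY_OP * → 4 * 1 = 4
STORE_FAST t → t=4
LOAD_FAST i → push 2
LOAD_CONST → push 1
BINARY_OP + → 2 + 1 = 3
STORE_FAST i → i=3
LOAD_FAST i → push 3
LOAD_CONST → push 3
COMPARE_OP bool(<) → 3 vs 3 = False
POP_JUMP_IF_FALSE → pop False; jump
LOAD_FAST t → push 4
RETURN_VALUE → return 4.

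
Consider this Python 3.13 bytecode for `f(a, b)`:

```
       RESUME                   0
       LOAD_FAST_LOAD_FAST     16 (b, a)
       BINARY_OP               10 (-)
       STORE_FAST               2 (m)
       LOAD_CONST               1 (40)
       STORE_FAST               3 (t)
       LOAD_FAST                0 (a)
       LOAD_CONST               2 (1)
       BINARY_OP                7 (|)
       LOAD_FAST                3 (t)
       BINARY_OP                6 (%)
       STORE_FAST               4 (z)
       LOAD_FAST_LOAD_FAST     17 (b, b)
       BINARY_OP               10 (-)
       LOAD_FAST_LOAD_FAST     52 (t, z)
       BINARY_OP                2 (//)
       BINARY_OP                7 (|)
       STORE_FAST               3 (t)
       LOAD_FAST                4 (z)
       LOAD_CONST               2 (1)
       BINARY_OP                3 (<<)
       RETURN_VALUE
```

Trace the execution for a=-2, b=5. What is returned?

78

LOAD_FAST_LOAD_FAST b,a → push 5,-2. Stack: [5, -2]
BINARY_OP - → 5 - -2 = 7. Stack: [7]
STORE_FAST m → m=7. Stack: []
LOAD_CONST → push 40. Stack: [40]
STORE_FAST t → t=40. Stack: []
LOAD_FAST a → push -2. Stack: [-2]
LOAD_CONST → push 1. Stack: [-2, 1]
BINARY_OP | → -2 | 1 = -1. Stack: [-1]
LOAD_FAST t → push 40. Stack: [-1, 40]
BINARY_OP % → -1 % 40 = 39. Stack: [39]
STORE_FAST z → z=39. Stack: []
LOAD_FAST_LOAD_FAST b,b → push 5,5. Stack: [5, 5]
BINARY_OP - → 5 - 5 = 0. Stack: [0]
LOAD_FAST_LOAD_FAST t,z → push 40,39. Stack: [0, 40, 39]
BINARY_OP // → 40 // 39 = 1. Stack: [0, 1]
BINARY_OP | → 0 | 1 = 1. Stack: [1]
STORE_FAST t → t=1. Stack: []
LOAD_FAST z → push 39. Stack: [39]
LOAD_CONST → push 1. Stack: [39, 1]
BINARY_OP << → 39 << 1 = 78. Stack: [78]
RETURN_VALUE → return 78.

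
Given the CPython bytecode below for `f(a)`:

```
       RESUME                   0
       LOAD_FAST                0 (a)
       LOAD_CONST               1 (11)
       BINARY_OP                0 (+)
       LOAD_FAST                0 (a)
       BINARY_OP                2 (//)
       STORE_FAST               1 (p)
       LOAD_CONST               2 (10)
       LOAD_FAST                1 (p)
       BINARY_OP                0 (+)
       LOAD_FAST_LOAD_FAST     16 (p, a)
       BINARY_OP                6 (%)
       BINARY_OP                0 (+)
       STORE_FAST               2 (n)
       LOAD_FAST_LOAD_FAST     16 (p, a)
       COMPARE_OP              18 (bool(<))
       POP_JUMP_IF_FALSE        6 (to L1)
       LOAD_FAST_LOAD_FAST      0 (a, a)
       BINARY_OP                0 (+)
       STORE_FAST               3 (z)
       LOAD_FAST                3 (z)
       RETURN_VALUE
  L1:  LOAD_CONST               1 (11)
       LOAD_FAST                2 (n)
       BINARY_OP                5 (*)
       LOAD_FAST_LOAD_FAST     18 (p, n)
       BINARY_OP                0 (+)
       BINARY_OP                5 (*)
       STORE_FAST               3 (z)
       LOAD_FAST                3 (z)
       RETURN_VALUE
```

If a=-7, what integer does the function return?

616

LOAD_FAST a → push -7. Stack: [-7]
LOAD_CONST → push 11. Stack: [-7, 11]
BINARY_OP + → -7 + 11 = 4. Stack: [4]
LOAD_FAST a → push -7. Stack: [4, -7]
BINARY_OP // → 4 // -7 = -1. Stack: [-1]
STORE_FAST p → p=-1. Stack: []
LOAD_CONST → push 10. Stack: [10]
LOAD_FAST p → push -1. Stack: [10, -1]
BINARY_OP + → 10 + -1 = 9. Stack: [9]
LOAD_FAST_LOAD_FAST p,a → push -1,-7. Stack: [9, -1, -7]
BINARY_OP % → -1 % -7 = -1. Stack: [9, -1]
BINARY_OP + → 9 + -1 = 8. Stack: [8]
STORE_FAST n → n=8. Stack: []
LOAD_FAST_LOAD_FAST p,a → push -1,-7. Stack: [-1, -7]
COMPARE_OP bool(<) → -1 vs -7 = False. Stack: [False]
POP_JUMP_IF_FALSE → pop False; jump. Stack: []
LOAD_CONST → push 11. Stack: [11]
LOAD_FAST n → push 8. Stack: [11, 8]
BINARY_OP * → 11 * 8 = 88. Stack: [88]
LOAD_FAST_LOAD_FAST p,n → push -1,8. Stack: [88, -1, 8]
BINARY_OP + → -1 + 8 = 7. Stack: [88, 7]
BINARY_OP * → 88 * 7 = 616. Stack: [616]
STORE_FAST z → z=616. Stack: []
LOAD_FAST z → push 616. Stack: [616]
RETURN_VALUE → return 616.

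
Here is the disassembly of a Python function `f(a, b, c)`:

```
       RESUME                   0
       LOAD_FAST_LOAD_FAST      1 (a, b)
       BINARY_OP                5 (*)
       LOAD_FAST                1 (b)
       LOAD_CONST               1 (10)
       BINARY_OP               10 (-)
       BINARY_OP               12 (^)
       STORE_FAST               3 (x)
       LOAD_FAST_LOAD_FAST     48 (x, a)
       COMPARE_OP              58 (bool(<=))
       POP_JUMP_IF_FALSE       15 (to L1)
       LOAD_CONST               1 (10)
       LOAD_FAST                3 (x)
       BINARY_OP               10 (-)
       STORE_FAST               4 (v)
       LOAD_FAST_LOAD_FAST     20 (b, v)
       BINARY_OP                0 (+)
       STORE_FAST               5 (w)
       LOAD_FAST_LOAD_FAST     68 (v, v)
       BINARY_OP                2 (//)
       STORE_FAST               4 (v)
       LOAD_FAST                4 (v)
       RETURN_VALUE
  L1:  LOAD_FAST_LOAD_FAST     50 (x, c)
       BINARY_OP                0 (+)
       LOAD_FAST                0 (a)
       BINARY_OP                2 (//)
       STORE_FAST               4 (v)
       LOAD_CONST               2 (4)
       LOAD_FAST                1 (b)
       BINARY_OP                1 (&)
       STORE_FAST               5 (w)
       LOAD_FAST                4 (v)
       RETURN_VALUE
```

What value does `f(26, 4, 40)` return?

1

LOAD_FAST_LOAD_FAST a,b → push 26,4. Stack: [26, 4]
BINARY_OP * → 26 * 4 = 104. Stack: [104]
LOAD_FAST b → push 4. Stack: [104, 4]
LOAD_CONST → push 10. Stack: [104, 4, 10]
BINARY_OP - → 4 - 10 = -6. Stack: [104, -6]
BINARY_OP ^ → 104 ^ -6 = -110. Stack: [-110]
STORE_FAST x → x=-110. Stack: []
LOAD_FAST_LOAD_FAST x,a → push -110,26. Stack: [-110, 26]
COMPARE_OP bool(<=) → -110 vs 26 = True. Stack: [True]
POP_JUMP_IF_FALSE → pop True; no jump. Stack: []
LOAD_CONST → push 10. Stack: [10]
LOAD_FAST x → push -110. Stack: [10, -110]
BINARY_OP - → 10 - -110 = 120. Stack: [120]
STORE_FAST v → v=120. Stack: []
LOAD_FAST_LOAD_FAST b,v → push 4,120. Stack: [4, 120]
BINARY_OP + → 4 + 120 = 124. Stack: [124]
STORE_FAST w → w=124. Stack: []
LOAD_FAST_LOAD_FAST v,v → push 120,120. Stack: [120, 120]
BINARY_OP // → 120 // 120 = 1. Stack: [1]
STORE_FAST v → v=1. Stack: []
LOAD_FAST v → push 1. Stack: [1]
RETURN_VALUE → return 1.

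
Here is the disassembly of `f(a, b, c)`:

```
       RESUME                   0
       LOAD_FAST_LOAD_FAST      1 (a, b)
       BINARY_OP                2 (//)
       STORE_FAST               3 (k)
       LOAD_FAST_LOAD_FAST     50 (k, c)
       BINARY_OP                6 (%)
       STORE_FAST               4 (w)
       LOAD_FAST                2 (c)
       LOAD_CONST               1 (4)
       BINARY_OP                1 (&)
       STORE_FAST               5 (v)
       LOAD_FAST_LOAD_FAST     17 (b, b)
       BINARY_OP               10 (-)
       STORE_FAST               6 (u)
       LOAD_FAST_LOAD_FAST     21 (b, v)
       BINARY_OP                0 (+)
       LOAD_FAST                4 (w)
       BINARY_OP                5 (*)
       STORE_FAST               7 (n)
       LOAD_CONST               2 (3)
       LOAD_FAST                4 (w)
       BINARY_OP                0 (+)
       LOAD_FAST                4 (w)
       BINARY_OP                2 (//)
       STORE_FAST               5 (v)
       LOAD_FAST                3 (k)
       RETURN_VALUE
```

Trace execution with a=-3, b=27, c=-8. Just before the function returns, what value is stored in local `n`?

-27

LOAD_FAST_LOAD_FAST a,b → push -3,27. Stack: [-3, 27]
BINARY_OP // → -3 // 27 = -1. Stack: [-1]
STORE_FAST k → k=-1. Stack: []
LOAD_FAST_LOAD_FAST k,c → push -1,-8. Stack: [-1, -8]
BINARY_OP % → -1 % -8 = -1. Stack: [-1]
STORE_FAST w → w=-1. Stack: []
LOAD_FAST c → push -8. Stack: [-8]
LOAD_CONST → push 4. Stack: [-8, 4]
BINARY_OP & → -8 & 4 = 0. Stack: [0]
STORE_FAST v → v=0. Stack: []
LOAD_FAST_LOAD_FAST b,b → push 27,27. Stack: [27, 27]
BINARY_OP - → 27 - 27 = 0. Stack: [0]
STORE_FAST u → u=0. Stack: []
LOAD_FAST_LOAD_FAST b,v → push 27,0. Stack: [27, 0]
BINARY_OP + → 27 + 0 = 27. Stack: [27]
LOAD_FAST w → push -1. Stack: [27, -1]
BINARY_OP * → 27 * -1 = -27. Stack: [-27]
STORE_FAST n → n=-27. Stack: []
LOAD_CONST → push 3. Stack: [3]
LOAD_FAST w → push -1. Stack: [3, -1]
BINARY_OP + → 3 + -1 = 2. Stack: [2]
LOAD_FAST w → push -1. Stack: [2, -1]
BINARY_OP // → 2 // -1 = -2. Stack: [-2]
STORE_FAST v → v=-2. Stack: []
LOAD_FAST k → push -1. Stack: [-1]
RETURN_VALUE → return -1.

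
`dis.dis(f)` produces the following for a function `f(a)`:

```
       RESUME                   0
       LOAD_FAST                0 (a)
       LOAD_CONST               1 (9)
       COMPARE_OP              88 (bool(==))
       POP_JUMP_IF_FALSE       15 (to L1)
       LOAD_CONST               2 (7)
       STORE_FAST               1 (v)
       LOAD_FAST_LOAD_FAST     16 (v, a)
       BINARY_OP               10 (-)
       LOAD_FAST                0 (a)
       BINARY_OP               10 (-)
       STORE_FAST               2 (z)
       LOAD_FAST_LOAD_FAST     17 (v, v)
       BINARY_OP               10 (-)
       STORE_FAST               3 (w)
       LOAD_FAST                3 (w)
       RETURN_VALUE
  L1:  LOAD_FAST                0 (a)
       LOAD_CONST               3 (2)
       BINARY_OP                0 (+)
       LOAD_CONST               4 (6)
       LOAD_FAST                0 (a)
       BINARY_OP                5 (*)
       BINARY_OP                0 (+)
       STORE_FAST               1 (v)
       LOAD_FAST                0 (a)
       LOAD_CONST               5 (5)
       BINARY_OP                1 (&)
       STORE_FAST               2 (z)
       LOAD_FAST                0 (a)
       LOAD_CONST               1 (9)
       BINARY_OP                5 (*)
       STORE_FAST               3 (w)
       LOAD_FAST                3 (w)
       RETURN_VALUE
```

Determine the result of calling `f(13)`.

LOAD_FAST a → push 13. Stack: [13]
LOAD_CONST → push 9. Stack: [13, 9]
COMPARE_OP bool(==) → 13 vs 9 = False. Stack: [False]
POP_JUMP_IF_FALSE → pop False; jump. Stack: []
LOAD_FAST a → push 13. Stack: [13]
LOAD_CONST → push 2. Stack: [13, 2]
BINARY_OP + → 13 + 2 = 15. Stack: [15]
LOAD_CONST → push 6. Stack: [15, 6]
LOAD_FAST a → push 13. Stack: [15, 6, 13]
BINARY_OP * → 6 * 13 = 78. Stack: [15, 78]
BINARY_OP + → 15 + 78 = 93. Stack: [93]
STORE_FAST v → v=93. Stack: []
LOAD_FAST a → push 13. Stack: [13]
LOAD_CONST → push 5. Stack: [13, 5]
BINARY_OP & → 13 & 5 = 5. Stack: [5]
STORE_FAST z → z=5. Stack: []
LOAD_FAST a → push 13. Stack: [13]
LOAD_CONST → push 9. Stack: [13, 9]
BINARY_OP * → 13 * 9 = 117. Stack: [117]
STORE_FAST w → w=117. Stack: []
LOAD_FAST w → push 117. Stack: [117]
RETURN_VALUE → return 117.

117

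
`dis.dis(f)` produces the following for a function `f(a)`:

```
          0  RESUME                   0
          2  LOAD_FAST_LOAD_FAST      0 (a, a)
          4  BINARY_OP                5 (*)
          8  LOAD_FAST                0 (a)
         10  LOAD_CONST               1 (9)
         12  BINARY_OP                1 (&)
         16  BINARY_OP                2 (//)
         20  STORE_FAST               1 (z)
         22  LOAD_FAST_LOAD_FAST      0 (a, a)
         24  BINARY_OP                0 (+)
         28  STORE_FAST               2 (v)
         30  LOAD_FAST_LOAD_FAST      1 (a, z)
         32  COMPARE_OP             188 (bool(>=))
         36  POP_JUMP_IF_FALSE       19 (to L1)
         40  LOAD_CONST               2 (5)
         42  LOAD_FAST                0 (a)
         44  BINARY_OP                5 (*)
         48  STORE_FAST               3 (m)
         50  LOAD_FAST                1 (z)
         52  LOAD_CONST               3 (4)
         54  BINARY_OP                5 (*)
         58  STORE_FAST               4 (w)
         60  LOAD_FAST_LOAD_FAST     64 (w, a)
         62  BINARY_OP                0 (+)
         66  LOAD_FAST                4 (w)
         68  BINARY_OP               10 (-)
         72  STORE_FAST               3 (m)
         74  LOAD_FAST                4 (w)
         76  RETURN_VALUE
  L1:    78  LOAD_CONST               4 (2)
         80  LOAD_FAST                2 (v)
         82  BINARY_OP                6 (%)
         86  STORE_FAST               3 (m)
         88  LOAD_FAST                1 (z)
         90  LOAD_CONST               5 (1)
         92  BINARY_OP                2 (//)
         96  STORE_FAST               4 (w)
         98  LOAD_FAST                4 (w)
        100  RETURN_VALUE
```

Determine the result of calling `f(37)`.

1369

LOAD_FAST_LOAD_FAST a,a → push 37,37. Stack: [37, 37]
BINARY_OP * → 37 * 37 = 1369. Stack: [1369]
LOAD_FAST a → push 37. Stack: [1369, 37]
LOAD_CONST → push 9. Stack: [1369, 37, 9]
BINARY_OP & → 37 & 9 = 1. Stack: [1369, 1]
BINARY_OP // → 1369 // 1 = 1369. Stack: [1369]
STORE_FAST z → z=1369. Stack: []
LOAD_FAST_LOAD_FAST a,a → push 37,37. Stack: [37, 37]
BINARY_OP + → 37 + 37 = 74. Stack: [74]
STORE_FAST v → v=74. Stack: []
LOAD_FAST_LOAD_FAST a,z → push 37,1369. Stack: [37, 1369]
COMPARE_OP bool(>=) → 37 vs 1369 = False. Stack: [False]
POP_JUMP_IF_FALSE → pop False; jump. Stack: []
LOAD_CONST → push 2. Stack: [2]
LOAD_FAST v → push 74. Stack: [2, 74]
BINARY_OP % → 2 % 74 = 2. Stack: [2]
STORE_FAST m → m=2. Stack: []
LOAD_FAST z → push 1369. Stack: [1369]
LOAD_CONST → push 1. Stack: [1369, 1]
BINARY_OP // → 1369 // 1 = 1369. Stack: [1369]
STORE_FAST w → w=1369. Stack: []
LOAD_FAST w → push 1369. Stack: [1369]
RETURN_VALUE → return 1369.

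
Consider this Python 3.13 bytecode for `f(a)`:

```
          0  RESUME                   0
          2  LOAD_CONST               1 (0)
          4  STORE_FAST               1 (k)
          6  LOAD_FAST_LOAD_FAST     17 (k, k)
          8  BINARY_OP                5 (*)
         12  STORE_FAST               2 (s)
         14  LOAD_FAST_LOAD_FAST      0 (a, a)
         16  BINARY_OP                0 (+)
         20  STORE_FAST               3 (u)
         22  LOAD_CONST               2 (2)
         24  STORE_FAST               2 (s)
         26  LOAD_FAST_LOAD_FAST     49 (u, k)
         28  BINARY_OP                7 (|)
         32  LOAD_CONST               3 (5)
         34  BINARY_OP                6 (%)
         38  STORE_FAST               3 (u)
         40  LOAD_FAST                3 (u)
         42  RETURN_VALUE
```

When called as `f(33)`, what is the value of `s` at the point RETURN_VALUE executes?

LOAD_CONST → push 0. Stack: [0]
STORE_FAST k → k=0. Stack: []
LOAD_FAST_LOAD_FAST k,k → push 0,0. Stack: [0, 0]
BINARY_OP * → 0 * 0 = 0. Stack: [0]
STORE_FAST s → s=0. Stack: []
LOAD_FAST_LOAD_FAST a,a → push 33,33. Stack: [33, 33]
BINARY_OP + → 33 + 33 = 66. Stack: [66]
STORE_FAST u → u=66. Stack: []
LOAD_CONST → push 2. Stack: [2]
STORE_FAST s → s=2. Stack: []
LOAD_FAST_LOAD_FAST u,k → push 66,0. Stack: [66, 0]
BINARY_OP | → 66 | 0 = 66. Stack: [66]
LOAD_CONST → push 5. Stack: [66, 5]
BINARY_OP % → 66 % 5 = 1. Stack: [1]
STORE_FAST u → u=1. Stack: []
LOAD_FAST u → push 1. Stack: [1]
RETURN_VALUE → return 1.

2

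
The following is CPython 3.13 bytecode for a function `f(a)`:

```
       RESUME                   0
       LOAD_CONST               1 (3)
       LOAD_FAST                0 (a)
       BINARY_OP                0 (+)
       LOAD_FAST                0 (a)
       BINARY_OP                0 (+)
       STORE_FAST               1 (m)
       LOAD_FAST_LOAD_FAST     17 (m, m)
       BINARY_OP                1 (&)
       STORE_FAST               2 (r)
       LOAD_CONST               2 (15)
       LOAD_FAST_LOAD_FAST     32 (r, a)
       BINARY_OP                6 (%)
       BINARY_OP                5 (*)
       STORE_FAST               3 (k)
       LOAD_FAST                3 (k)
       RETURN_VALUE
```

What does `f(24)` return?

LOAD_CONST → push 3. Stack: [3]
LOAD_FAST a → push 24. Stack: [3, 24]
BINARY_OP + → 3 + 24 = 27. Stack: [27]
LOAD_FAST a → push 24. Stack: [27, 24]
BINARY_OP + → 27 + 24 = 51. Stack: [51]
STORE_FAST m → m=51. Stack: []
LOAD_FAST_LOAD_FAST m,m → push 51,51. Stack: [51, 51]
BINARY_OP & → 51 & 51 = 51. Stack: [51]
STORE_FAST r → r=51. Stack: []
LOAD_CONST → push 15. Stack: [15]
LOAD_FAST_LOAD_FAST r,a → push 51,24. Stack: [15, 51, 24]
BINARY_OP % → 51 % 24 = 3. Stack: [15, 3]
BINARY_OP * → 15 * 3 = 45. Stack: [45]
STORE_FAST k → k=45. Stack: []
LOAD_FAST k → push 45. Stack: [45]
RETURN_VALUE → return 45.

45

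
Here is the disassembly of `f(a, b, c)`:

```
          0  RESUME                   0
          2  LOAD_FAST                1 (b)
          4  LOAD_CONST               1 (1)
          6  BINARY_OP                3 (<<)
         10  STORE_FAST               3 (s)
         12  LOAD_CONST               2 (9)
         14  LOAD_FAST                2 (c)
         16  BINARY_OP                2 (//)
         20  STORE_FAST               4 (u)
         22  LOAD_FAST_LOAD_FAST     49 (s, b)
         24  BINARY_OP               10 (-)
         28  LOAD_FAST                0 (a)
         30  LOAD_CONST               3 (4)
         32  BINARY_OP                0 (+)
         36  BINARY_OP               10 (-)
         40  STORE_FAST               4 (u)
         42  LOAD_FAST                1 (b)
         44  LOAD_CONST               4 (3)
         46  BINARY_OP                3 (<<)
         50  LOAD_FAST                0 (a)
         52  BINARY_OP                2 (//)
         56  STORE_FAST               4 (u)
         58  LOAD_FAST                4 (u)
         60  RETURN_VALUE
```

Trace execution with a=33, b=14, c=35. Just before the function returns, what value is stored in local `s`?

28

LOAD_FAST b → push 14. Stack: [14]
LOAD_CONST → push 1. Stack: [14, 1]
BINARY_OP << → 14 << 1 = 28. Stack: [28]
STORE_FAST s → s=28. Stack: []
LOAD_CONST → push 9. Stack: [9]
LOAD_FAST c → push 35. Stack: [9, 35]
BINARY_OP // → 9 // 35 = 0. Stack: [0]
STORE_FAST u → u=0. Stack: []
LOAD_FAST_LOAD_FAST s,b → push 28,14. Stack: [28, 14]
BINARY_OP - → 28 - 14 = 14. Stack: [14]
LOAD_FAST a → push 33. Stack: [14, 33]
LOAD_CONST → push 4. Stack: [14, 33, 4]
BINARY_OP + → 33 + 4 = 37. Stack: [14, 37]
BINARY_OP - → 14 - 37 = -23. Stack: [-23]
STORE_FAST u → u=-23. Stack: []
LOAD_FAST b → push 14. Stack: [14]
LOAD_CONST → push 3. Stack: [14, 3]
BINARY_OP << → 14 << 3 = 112. Stack: [112]
LOAD_FAST a → push 33. Stack: [112, 33]
BINARY_OP // → 112 // 33 = 3. Stack: [3]
STORE_FAST u → u=3. Stack: []
LOAD_FAST u → push 3. Stack: [3]
RETURN_VALUE → return 3.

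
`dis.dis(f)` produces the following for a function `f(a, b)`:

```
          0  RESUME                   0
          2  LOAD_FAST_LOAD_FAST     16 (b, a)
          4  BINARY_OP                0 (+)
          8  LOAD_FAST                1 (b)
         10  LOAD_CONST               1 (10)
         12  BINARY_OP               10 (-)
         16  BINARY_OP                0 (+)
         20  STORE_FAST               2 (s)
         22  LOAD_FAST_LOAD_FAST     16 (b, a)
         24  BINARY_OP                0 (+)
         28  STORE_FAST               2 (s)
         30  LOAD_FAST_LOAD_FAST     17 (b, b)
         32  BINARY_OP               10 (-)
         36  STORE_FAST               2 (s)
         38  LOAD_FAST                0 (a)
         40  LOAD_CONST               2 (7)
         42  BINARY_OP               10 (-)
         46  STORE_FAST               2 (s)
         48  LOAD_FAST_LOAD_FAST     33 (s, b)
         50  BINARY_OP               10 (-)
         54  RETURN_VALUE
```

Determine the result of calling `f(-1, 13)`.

-21

LOAD_FAST_LOAD_FAST b,a → push 13,-1. Stack: [13, -1]
BINARY_OP + → 13 + -1 = 12. Stack: [12]
LOAD_FAST b → push 13. Stack: [12, 13]
LOAD_CONST → push 10. Stack: [12, 13, 10]
BINARY_OP - → 13 - 10 = 3. Stack: [12, 3]
BINARY_OP + → 12 + 3 = 15. Stack: [15]
STORE_FAST s → s=15. Stack: []
LOAD_FAST_LOAD_FAST b,a → push 13,-1. Stack: [13, -1]
BINARY_OP + → 13 + -1 = 12. Stack: [12]
STORE_FAST s → s=12. Stack: []
LOAD_FAST_LOAD_FAST b,b → push 13,13. Stack: [13, 13]
BINARY_OP - → 13 - 13 = 0. Stack: [0]
STORE_FAST s → s=0. Stack: []
LOAD_FAST a → push -1. Stack: [-1]
LOAD_CONST → push 7. Stack: [-1, 7]
BINARY_OP - → -1 - 7 = -8. Stack: [-8]
STORE_FAST s → s=-8. Stack: []
LOAD_FAST_LOAD_FAST s,b → push -8,13. Stack: [-8, 13]
BINARY_OP - → -8 - 13 = -21. Stack: [-21]
RETURN_VALUE → return -21.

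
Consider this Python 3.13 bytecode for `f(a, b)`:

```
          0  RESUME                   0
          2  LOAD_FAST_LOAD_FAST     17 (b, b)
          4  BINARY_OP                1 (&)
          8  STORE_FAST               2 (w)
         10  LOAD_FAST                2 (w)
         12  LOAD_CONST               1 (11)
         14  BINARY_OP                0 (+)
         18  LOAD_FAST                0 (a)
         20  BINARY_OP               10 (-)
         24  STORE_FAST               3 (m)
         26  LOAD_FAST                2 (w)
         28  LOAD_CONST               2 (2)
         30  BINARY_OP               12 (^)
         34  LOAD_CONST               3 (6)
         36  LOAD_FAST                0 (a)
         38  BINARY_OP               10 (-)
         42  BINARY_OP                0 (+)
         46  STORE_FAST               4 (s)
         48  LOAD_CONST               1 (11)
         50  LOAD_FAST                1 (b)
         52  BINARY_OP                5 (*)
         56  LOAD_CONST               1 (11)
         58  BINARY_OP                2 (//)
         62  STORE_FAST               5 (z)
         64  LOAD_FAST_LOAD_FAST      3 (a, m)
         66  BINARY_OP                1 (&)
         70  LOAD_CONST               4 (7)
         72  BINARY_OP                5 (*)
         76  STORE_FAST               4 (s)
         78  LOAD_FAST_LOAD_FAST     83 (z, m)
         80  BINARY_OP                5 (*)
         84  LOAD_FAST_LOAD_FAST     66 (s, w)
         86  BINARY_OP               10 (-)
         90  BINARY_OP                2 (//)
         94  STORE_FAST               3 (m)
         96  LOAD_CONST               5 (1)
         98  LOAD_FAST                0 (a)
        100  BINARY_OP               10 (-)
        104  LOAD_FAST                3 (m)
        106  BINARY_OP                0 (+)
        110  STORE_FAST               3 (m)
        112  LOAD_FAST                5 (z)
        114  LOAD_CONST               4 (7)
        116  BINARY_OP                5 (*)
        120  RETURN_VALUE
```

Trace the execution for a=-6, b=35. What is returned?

245

LOAD_FAST_LOAD_FAST b,b → push 35,35. Stack: [35, 35]
BINARY_OP & → 35 & 35 = 35. Stack: [35]
STORE_FAST w → w=35. Stack: []
LOAD_FAST w → push 35. Stack: [35]
LOAD_CONST → push 11. Stack: [35, 11]
BINARY_OP + → 35 + 11 = 46. Stack: [46]
LOAD_FAST a → push -6. Stack: [46, -6]
BINARY_OP - → 46 - -6 = 52. Stack: [52]
STORE_FAST m → m=52. Stack: []
LOAD_FAST w → push 35. Stack: [35]
LOAD_CONST → push 2. Stack: [35, 2]
BINARY_OP ^ → 35 ^ 2 = 33. Stack: [33]
LOAD_CONST → push 6. Stack: [33, 6]
LOAD_FAST a → push -6. Stack: [33, 6, -6]
BINARY_OP - → 6 - -6 = 12. Stack: [33, 12]
BINARY_OP + → 33 + 12 = 45. Stack: [45]
STORE_FAST s → s=45. Stack: []
LOAD_CONST → push 11. Stack: [11]
LOAD_FAST b → push 35. Stack: [11, 35]
BINARY_OP * → 11 * 35 = 385. Stack: [385]
LOAD_CONST → push 11. Stack: [385, 11]
BINARY_OP // → 385 // 11 = 35. Stack: [35]
STORE_FAST z → z=35. Stack: []
LOAD_FAST_LOAD_FAST a,m → push -6,52. Stack: [-6, 52]
BINARY_OP & → -6 & 52 = 48. Stack: [48]
LOAD_CONST → push 7. Stack: [48, 7]
BINARY_OP * → 48 * 7 = 336. Stack: [336]
STORE_FAST s → s=336. Stack: []
LOAD_FAST_LOAD_FAST z,m → push 35,52. Stack: [35, 52]
BINARY_OP * → 35 * 52 = 1820. Stack: [1820]
LOAD_FAST_LOAD_FAST s,w → push 336,35. Stack: [1820, 336, 35]
BINARY_OP - → 336 - 35 = 301. Stack: [1820, 301]
BINARY_OP // → 1820 // 301 = 6. Stack: [6]
STORE_FAST m → m=6. Stack: []
LOAD_CONST → push 1. Stack: [1]
LOAD_FAST a → push -6. Stack: [1, -6]
BINARY_OP - → 1 - -6 = 7. Stack: [7]
LOAD_FAST m → push 6. Stack: [7, 6]
BINARY_OP + → 7 + 6 = 13. Stack: [13]
STORE_FAST m → m=13. Stack: []
LOAD_FAST z → push 35. Stack: [35]
LOAD_CONST → push 7. Stack: [35, 7]
BINARY_OP * → 35 * 7 = 245. Stack: [245]
RETURN_VALUE → return 245.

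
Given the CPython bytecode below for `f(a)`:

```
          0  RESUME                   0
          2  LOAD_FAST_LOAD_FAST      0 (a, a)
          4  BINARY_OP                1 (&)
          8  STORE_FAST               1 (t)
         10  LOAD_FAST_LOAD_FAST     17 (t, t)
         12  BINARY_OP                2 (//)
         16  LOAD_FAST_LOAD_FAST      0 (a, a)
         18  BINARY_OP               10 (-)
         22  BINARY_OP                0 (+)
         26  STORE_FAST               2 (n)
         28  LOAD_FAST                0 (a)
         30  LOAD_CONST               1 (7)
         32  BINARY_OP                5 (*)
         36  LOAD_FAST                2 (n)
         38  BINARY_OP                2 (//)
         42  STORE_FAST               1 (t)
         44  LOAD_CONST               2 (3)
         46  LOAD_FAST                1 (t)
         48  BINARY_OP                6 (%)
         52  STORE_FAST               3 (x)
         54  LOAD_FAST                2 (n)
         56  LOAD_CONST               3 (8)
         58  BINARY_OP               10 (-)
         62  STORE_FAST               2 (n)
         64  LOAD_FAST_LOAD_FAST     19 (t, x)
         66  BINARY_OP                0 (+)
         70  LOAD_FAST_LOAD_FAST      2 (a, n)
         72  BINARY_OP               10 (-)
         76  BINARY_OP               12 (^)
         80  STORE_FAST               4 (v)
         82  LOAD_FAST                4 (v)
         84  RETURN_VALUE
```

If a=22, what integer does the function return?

LOAD_FAST_LOAD_FAST a,a → push 22,22. Stack: [22, 22]
BINARY_OP & → 22 & 22 = 22. Stack: [22]
STORE_FAST t → t=22. Stack: []
LOAD_FAST_LOAD_FAST t,t → push 22,22. Stack: [22, 22]
BINARY_OP // → 22 // 22 = 1. Stack: [1]
LOAD_FAST_LOAD_FAST a,a → push 22,22. Stack: [1, 22, 22]
BINARY_OP - → 22 - 22 = 0. Stack: [1, 0]
BINARY_OP + → 1 + 0 = 1. Stack: [1]
STORE_FAST n → n=1. Stack: []
LOAD_FAST a → push 22. Stack: [22]
LOAD_CONST → push 7. Stack: [22, 7]
BINARY_OP * → 22 * 7 = 154. Stack: [154]
LOAD_FAST n → push 1. Stack: [154, 1]
BINARY_OP // → 154 // 1 = 154. Stack: [154]
STORE_FAST t → t=154. Stack: []
LOAD_CONST → push 3. Stack: [3]
LOAD_FAST t → push 154. Stack: [3, 154]
BINARY_OP % → 3 % 154 = 3. Stack: [3]
STORE_FAST x → x=3. Stack: []
LOAD_FAST n → push 1. Stack: [1]
LOAD_CONST → push 8. Stack: [1, 8]
BINARY_OP - → 1 - 8 = -7. Stack: [-7]
STORE_FAST n → n=-7. Stack: []
LOAD_FAST_LOAD_FAST t,x → push 154,3. Stack: [154, 3]
BINARY_OP + → 154 + 3 = 157. Stack: [157]
LOAD_FAST_LOAD_FAST a,n → push 22,-7. Stack: [157, 22, -7]
BINARY_OP - → 22 - -7 = 29. Stack: [157, 29]
BINARY_OP ^ → 157 ^ 29 = 128. Stack: [128]
STORE_FAST v → v=128. Stack: []
LOAD_FAST v → push 128. Stack: [128]
RETURN_VALUE → return 128.

128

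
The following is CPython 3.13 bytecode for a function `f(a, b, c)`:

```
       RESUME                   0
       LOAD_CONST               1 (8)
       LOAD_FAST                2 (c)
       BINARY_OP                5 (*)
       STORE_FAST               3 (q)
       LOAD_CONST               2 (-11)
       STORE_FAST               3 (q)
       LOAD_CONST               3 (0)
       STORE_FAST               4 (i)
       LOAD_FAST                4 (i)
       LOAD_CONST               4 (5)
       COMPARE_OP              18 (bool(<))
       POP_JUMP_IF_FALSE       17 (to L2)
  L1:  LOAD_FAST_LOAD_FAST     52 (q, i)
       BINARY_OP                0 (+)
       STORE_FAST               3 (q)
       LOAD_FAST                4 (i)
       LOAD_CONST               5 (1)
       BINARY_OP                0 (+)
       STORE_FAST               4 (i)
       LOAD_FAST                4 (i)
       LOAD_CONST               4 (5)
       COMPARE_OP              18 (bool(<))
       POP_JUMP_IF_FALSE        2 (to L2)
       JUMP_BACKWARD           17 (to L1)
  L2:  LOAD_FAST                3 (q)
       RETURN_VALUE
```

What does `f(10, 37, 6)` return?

LOAD_CONST → push 8
LOAD_FAST c → push 6
BINARY_OP * → 8 * 6 = 48
STORE_FAST q → q=48
LOAD_CONST → push -11
STORE_FAST q → q=-11
LOAD_CONST → push 0
STORE_FAST i → i=0
LOAD_FAST i → push 0
LOAD_CONST → push 5
COMPARE_OP bool(<) → 0 vs 5 = True
POP_JUMP_IF_FALSE → pop True; no jump
LOAD_FAST_LOAD_FAST q,i → push -11,0
BINARY_OP + → -11 + 0 = -11
STORE_FAST q → q=-11
LOAD_FAST i → push 0
LOAD_CONST → push 1
BINARY_OP + → 0 + 1 = 1
STORE_FAST i → i=1
LOAD_FAST i → push 1
LOAD_CONST → push 5
COMPARE_OP bool(<) → 1 vs 5 = True
POP_JUMP_IF_FALSE → pop True; no jump
LOAD_FAST_LOAD_FAST q,i → push -11,1
BINARY_OP + → -11 + 1 = -10
STORE_FAST q → q=-10
LOAD_FAST i → push 1
LOAD_CONST → push 1
BINARY_OP + → 1 + 1 = 2
STORE_FAST i → i=2
LOAD_FAST i → push 2
LOAD_CONST → push 5
COMPARE_OP bool(<) → 2 vs 5 = True
POP_JUMP_IF_FALSE → pop True; no jump
LOAD_FAST_LOAD_FAST q,i → push -10,2
BINARY_OP + → -10 + 2 = -8
STORE_FAST q → q=-8
LOAD_FAST i → push 2
LOAD_CONST → push 1
BINARY_OP + → 2 + 1 = 3
STORE_FAST i → i=3
LOAD_FAST i → push 3
LOAD_CONST → push 5
COMPARE_OP bool(<) → 3 vs 5 = True
POP_JUMP_IF_FALSE → pop True; no jump
LOAD_FAST_LOAD_FAST q,i → push -8,3
BINARY_OP + → -8 + 3 = -5
STORE_FAST q → q=-5
LOAD_FAST i → push 3
LOAD_CONST → push 1
BINARY_OP + → 3 + 1 = 4
STORE_FAST i → i=4
LOAD_FAST i → push 4
LOAD_CONST → push 5
COMPARE_OP bool(<) → 4 vs 5 = True
POP_JUMP_IF_FALSE → pop True; no jump
LOAD_FAST_LOAD_FAST q,i → push -5,4
BINARY_OP + → -5 + 4 = -1
STORE_FAST q → q=-1
LOAD_FAST i → push 4
LOAD_CONST → push 1
BINARY_OP + → 4 + 1 = 5
STORE_FAST i → i=5
LOAD_FAST i → push 5
LOAD_CONST → push 5
COMPARE_OP bool(<) → 5 vs 5 = False
POP_JUMP_IF_FALSE → pop False; jump
LOAD_FAST q → push -1
RETURN_VALUE → return -1.

-1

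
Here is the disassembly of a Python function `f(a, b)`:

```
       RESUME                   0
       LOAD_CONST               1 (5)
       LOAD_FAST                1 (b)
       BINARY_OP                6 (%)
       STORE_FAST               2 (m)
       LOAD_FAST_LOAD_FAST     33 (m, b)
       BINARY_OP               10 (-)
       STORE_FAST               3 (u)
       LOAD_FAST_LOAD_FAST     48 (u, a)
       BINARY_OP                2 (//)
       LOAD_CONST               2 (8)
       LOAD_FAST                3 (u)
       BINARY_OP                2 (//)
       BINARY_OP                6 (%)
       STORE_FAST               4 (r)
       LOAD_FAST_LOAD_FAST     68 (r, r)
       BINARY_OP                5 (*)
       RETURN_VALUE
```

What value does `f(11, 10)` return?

LOAD_CONST → push 5. Stack: [5]
LOAD_FAST b → push 10. Stack: [5, 10]
BINARY_OP % → 5 % 10 = 5. Stack: [5]
STORE_FAST m → m=5. Stack: []
LOAD_FAST_LOAD_FAST m,b → push 5,10. Stack: [5, 10]
BINARY_OP - → 5 - 10 = -5. Stack: [-5]
STORE_FAST u → u=-5. Stack: []
LOAD_FAST_LOAD_FAST u,a → push -5,11. Stack: [-5, 11]
BINARY_OP // → -5 // 11 = -1. Stack: [-1]
LOAD_CONST → push 8. Stack: [-1, 8]
LOAD_FAST u → push -5. Stack: [-1, 8, -5]
BINARY_OP // → 8 // -5 = -2. Stack: [-1, -2]
BINARY_OP % → -1 % -2 = -1. Stack: [-1]
STORE_FAST r → r=-1. Stack: []
LOAD_FAST_LOAD_FAST r,r → push -1,-1. Stack: [-1, -1]
BINARY_OP * → -1 * -1 = 1. Stack: [1]
RETURN_VALUE → return 1.

1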